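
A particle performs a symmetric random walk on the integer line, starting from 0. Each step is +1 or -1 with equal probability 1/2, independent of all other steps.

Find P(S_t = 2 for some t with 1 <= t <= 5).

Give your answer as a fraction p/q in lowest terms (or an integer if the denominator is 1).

Count via complement. Let g(t,s) = #length-t paths at position s with S_1..S_t all ≠ 2.
g(t,s) = g(t-1,s-1) + g(t-1,s+1) for s ≠ 2; g(t,2) = 0.
t=0: g(0,0)=1
t=1: g(1,-1)=1 g(1,1)=1
t=2: g(2,-2)=1 g(2,0)=2
t=3: g(3,-3)=1 g(3,-1)=3 g(3,1)=2
t=4: g(4,-4)=1 g(4,-2)=4 g(4,0)=5
t=5: g(5,-5)=1 g(5,-3)=5 g(5,-1)=9 g(5,1)=5
Paths never hitting 2: Σ_s g(5,s) = 20
Paths hitting 2: 2^5 - 20 = 12
P = 12/32 = 3/8

Answer: 3/8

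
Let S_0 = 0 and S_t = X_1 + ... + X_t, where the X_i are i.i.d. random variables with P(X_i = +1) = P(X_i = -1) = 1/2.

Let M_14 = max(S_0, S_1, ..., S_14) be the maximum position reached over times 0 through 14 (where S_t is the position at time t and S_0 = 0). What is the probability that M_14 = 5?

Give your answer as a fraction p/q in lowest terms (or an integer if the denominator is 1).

Let M_14 = max(S_0,...,S_14). Use the reflection principle: for j ≥ 1, #{paths with M_14 ≥ j} = #{S_14 ≥ j} + #{S_14 ≥ j+1}.
By reflection, #{M_14 ≥ 5} = #{S_14 ≥ 5} + #{S_14 ≥ 6} = 1471 + 1471 = 2942.
#{M_14 ≥ 6} = #{S_14 ≥ 6} + #{S_14 ≥ 7} = 1471 + 470 = 1941.
#{M_14 = 5} = 2942 - 1941 = 1001.
P(M_14 = 5) = 1001/16384 = 1001/16384

Answer: 1001/16384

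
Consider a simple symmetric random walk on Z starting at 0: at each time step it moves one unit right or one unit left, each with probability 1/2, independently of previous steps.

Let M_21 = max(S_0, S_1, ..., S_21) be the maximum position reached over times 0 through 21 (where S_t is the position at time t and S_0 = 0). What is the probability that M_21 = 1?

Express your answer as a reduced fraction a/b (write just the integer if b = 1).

Answer: 88179/524288

Derivation:
Let M_21 = max(S_0,...,S_21). Use the reflection principle: for j ≥ 1, #{paths with M_21 ≥ j} = #{S_21 ≥ j} + #{S_21 ≥ j+1}.
By reflection, #{M_21 ≥ 1} = #{S_21 ≥ 1} + #{S_21 ≥ 2} = 1048576 + 695860 = 1744436.
#{M_21 ≥ 2} = #{S_21 ≥ 2} + #{S_21 ≥ 3} = 695860 + 695860 = 1391720.
#{M_21 = 1} = 1744436 - 1391720 = 352716.
P(M_21 = 1) = 352716/2097152 = 88179/524288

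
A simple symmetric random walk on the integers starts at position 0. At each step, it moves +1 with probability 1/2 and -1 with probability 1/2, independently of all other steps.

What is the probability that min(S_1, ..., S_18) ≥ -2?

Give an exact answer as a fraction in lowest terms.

Answer: 17017/32768

Derivation:
Let f(t,s) = #length-t paths at position s with S_1..S_t all ≥ -2.
f(t,s) = f(t-1,s-1) + f(t-1,s+1) for s ≥ -2; f(t,s) = 0 for s < -2.
t=0: f(0,0)=1
t=1: f(1,-1)=1 f(1,1)=1
t=2: f(2,-2)=1 f(2,0)=2 f(2,2)=1
t=3: f(3,-1)=3 f(3,1)=3 f(3,3)=1
t=4: f(4,-2)=3 f(4,0)=6 f(4,2)=4 f(4,4)=1
t=5: f(5,-1)=9 f(5,1)=10 f(5,3)=5 f(5,5)=1
t=6: f(6,-2)=9 f(6,0)=19 f(6,2)=15 f(6,4)=6 f(6,6)=1
t=7: f(7,-1)=28 f(7,1)=34 f(7,3)=21 f(7,5)=7 f(7,7)=1
t=8: f(8,-2)=28 f(8,0)=62 f(8,2)=55 f(8,4)=28 f(8,6)=8 f(8,8)=1
t=9: f(9,-1)=90 f(9,1)=117 f(9,3)=83 f(9,5)=36 f(9,7)=9 f(9,9)=1
t=10: f(10,-2)=90 f(10,0)=207 f(10,2)=200 f(10,4)=119 f(10,6)=45 f(10,8)=10 f(10,10)=1
t=11: f(11,-1)=297 f(11,1)=407 f(11,3)=319 f(11,5)=164 f(11,7)=55 f(11,9)=11 f(11,11)=1
t=12: f(12,-2)=297 f(12,0)=704 f(12,2)=726 f(12,4)=483 f(12,6)=219 f(12,8)=66 f(12,10)=12 f(12,12)=1
t=13: f(13,-1)=1001 f(13,1)=1430 f(13,3)=1209 f(13,5)=702 f(13,7)=285 f(13,9)=78 f(13,11)=13 f(13,13)=1
t=14: f(14,-2)=1001 f(14,0)=2431 f(14,2)=2639 f(14,4)=1911 f(14,6)=987 f(14,8)=363 f(14,10)=91 f(14,12)=14 f(14,14)=1
t=15: f(15,-1)=3432 f(15,1)=5070 f(15,3)=4550 f(15,5)=2898 f(15,7)=1350 f(15,9)=454 f(15,11)=105 f(15,13)=15 f(15,15)=1
t=16: f(16,-2)=3432 f(16,0)=8502 f(16,2)=9620 f(16,4)=7448 f(16,6)=4248 f(16,8)=1804 f(16,10)=559 f(16,12)=120 f(16,14)=16 f(16,16)=1
t=17: f(17,-1)=11934 f(17,1)=18122 f(17,3)=17068 f(17,5)=11696 f(17,7)=6052 f(17,9)=2363 f(17,11)=679 f(17,13)=136 f(17,15)=17 f(17,17)=1
t=18: f(18,-2)=11934 f(18,0)=30056 f(18,2)=35190 f(18,4)=28764 f(18,6)=17748 f(18,8)=8415 f(18,10)=3042 f(18,12)=815 f(18,14)=153 f(18,16)=18 f(18,18)=1
Σ_s f(18,s) = 136136
P = 136136/262144 = 17017/32768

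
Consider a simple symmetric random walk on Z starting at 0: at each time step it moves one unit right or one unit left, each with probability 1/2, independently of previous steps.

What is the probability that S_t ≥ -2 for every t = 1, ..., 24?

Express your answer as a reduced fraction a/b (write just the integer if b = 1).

Answer: 1924111/4194304

Derivation:
Let f(t,s) = #length-t paths at position s with S_1..S_t all ≥ -2.
f(t,s) = f(t-1,s-1) + f(t-1,s+1) for s ≥ -2; f(t,s) = 0 for s < -2.
t=0: f(0,0)=1
t=1: f(1,-1)=1 f(1,1)=1
t=2: f(2,-2)=1 f(2,0)=2 f(2,2)=1
t=3: f(3,-1)=3 f(3,1)=3 f(3,3)=1
t=4: f(4,-2)=3 f(4,0)=6 f(4,2)=4 f(4,4)=1
t=5: f(5,-1)=9 f(5,1)=10 f(5,3)=5 f(5,5)=1
t=6: f(6,-2)=9 f(6,0)=19 f(6,2)=15 f(6,4)=6 f(6,6)=1
t=7: f(7,-1)=28 f(7,1)=34 f(7,3)=21 f(7,5)=7 f(7,7)=1
t=8: f(8,-2)=28 f(8,0)=62 f(8,2)=55 f(8,4)=28 f(8,6)=8 f(8,8)=1
t=9: f(9,-1)=90 f(9,1)=117 f(9,3)=83 f(9,5)=36 f(9,7)=9 f(9,9)=1
t=10: f(10,-2)=90 f(10,0)=207 f(10,2)=200 f(10,4)=119 f(10,6)=45 f(10,8)=10 f(10,10)=1
t=11: f(11,-1)=297 f(11,1)=407 f(11,3)=319 f(11,5)=164 f(11,7)=55 f(11,9)=11 f(11,11)=1
t=12: f(12,-2)=297 f(12,0)=704 f(12,2)=726 f(12,4)=483 f(12,6)=219 f(12,8)=66 f(12,10)=12 f(12,12)=1
t=13: f(13,-1)=1001 f(13,1)=1430 f(13,3)=1209 f(13,5)=702 f(13,7)=285 f(13,9)=78 f(13,11)=13 f(13,13)=1
t=14: f(14,-2)=1001 f(14,0)=2431 f(14,2)=2639 f(14,4)=1911 f(14,6)=987 f(14,8)=363 f(14,10)=91 f(14,12)=14 f(14,14)=1
t=15: f(15,-1)=3432 f(15,1)=5070 f(15,3)=4550 f(15,5)=2898 f(15,7)=1350 f(15,9)=454 f(15,11)=105 f(15,13)=15 f(15,15)=1
t=16: f(16,-2)=3432 f(16,0)=8502 f(16,2)=9620 f(16,4)=7448 f(16,6)=4248 f(16,8)=1804 f(16,10)=559 f(16,12)=120 f(16,14)=16 f(16,16)=1
t=17: f(17,-1)=11934 f(17,1)=18122 f(17,3)=17068 f(17,5)=11696 f(17,7)=6052 f(17,9)=2363 f(17,11)=679 f(17,13)=136 f(17,15)=17 f(17,17)=1
t=18: f(18,-2)=11934 f(18,0)=30056 f(18,2)=35190 f(18,4)=28764 f(18,6)=17748 f(18,8)=8415 f(18,10)=3042 f(18,12)=815 f(18,14)=153 f(18,16)=18 f(18,18)=1
t=19: f(19,-1)=41990 f(19,1)=65246 f(19,3)=63954 f(19,5)=46512 f(19,7)=26163 f(19,9)=11457 f(19,11)=3857 f(19,13)=968 f(19,15)=171 f(19,17)=19 f(19,19)=1
t=20: f(20,-2)=41990 f(20,0)=107236 f(20,2)=129200 f(20,4)=110466 f(20,6)=72675 f(20,8)=37620 f(20,10)=15314 f(20,12)=4825 f(20,14)=1139 f(20,16)=190 f(20,18)=20 f(20,20)=1
t=21: f(21,-1)=149226 f(21,1)=236436 f(21,3)=239666 f(21,5)=183141 f(21,7)=110295 f(21,9)=52934 f(21,11)=20139 f(21,13)=5964 f(21,15)=1329 f(21,17)=210 f(21,19)=21 f(21,21)=1
t=22: f(22,-2)=149226 f(22,0)=385662 f(22,2)=476102 f(22,4)=422807 f(22,6)=293436 f(22,8)=163229 f(22,10)=73073 f(22,12)=26103 f(22,14)=7293 f(22,16)=1539 f(22,18)=231 f(22,20)=22 f(22,22)=1
t=23: f(23,-1)=534888 f(23,1)=861764 f(23,3)=898909 f(23,5)=716243 f(23,7)=456665 f(23,9)=236302 f(23,11)=99176 f(23,13)=33396 f(23,15)=8832 f(23,17)=1770 f(23,19)=253 f(23,21)=23 f(23,23)=1
t=24: f(24,-2)=534888 f(24,0)=1396652 f(24,2)=1760673 f(24,4)=1615152 f(24,6)=1172908 f(24,8)=692967 f(24,10)=335478 f(24,12)=132572 f(24,14)=42228 f(24,16)=10602 f(24,18)=2023 f(24,20)=276 f(24,22)=24 f(24,24)=1
Σ_s f(24,s) = 7696444
P = 7696444/16777216 = 1924111/4194304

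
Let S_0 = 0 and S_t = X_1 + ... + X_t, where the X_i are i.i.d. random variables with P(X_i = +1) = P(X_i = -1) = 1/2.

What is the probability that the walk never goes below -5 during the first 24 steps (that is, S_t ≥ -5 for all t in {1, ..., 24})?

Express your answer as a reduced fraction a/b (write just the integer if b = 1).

Let f(t,s) = #length-t paths at position s with S_1..S_t all ≥ -5.
f(t,s) = f(t-1,s-1) + f(t-1,s+1) for s ≥ -5; f(t,s) = 0 for s < -5.
t=0: f(0,0)=1
t=1: f(1,-1)=1 f(1,1)=1
t=2: f(2,-2)=1 f(2,0)=2 f(2,2)=1
t=3: f(3,-3)=1 f(3,-1)=3 f(3,1)=3 f(3,3)=1
t=4: f(4,-4)=1 f(4,-2)=4 f(4,0)=6 f(4,2)=4 f(4,4)=1
t=5: f(5,-5)=1 f(5,-3)=5 f(5,-1)=10 f(5,1)=10 f(5,3)=5 f(5,5)=1
t=6: f(6,-4)=6 f(6,-2)=15 f(6,0)=20 f(6,2)=15 f(6,4)=6 f(6,6)=1
t=7: f(7,-5)=6 f(7,-3)=21 f(7,-1)=35 f(7,1)=35 f(7,3)=21 f(7,5)=7 f(7,7)=1
t=8: f(8,-4)=27 f(8,-2)=56 f(8,0)=70 f(8,2)=56 f(8,4)=28 f(8,6)=8 f(8,8)=1
t=9: f(9,-5)=27 f(9,-3)=83 f(9,-1)=126 f(9,1)=126 f(9,3)=84 f(9,5)=36 f(9,7)=9 f(9,9)=1
t=10: f(10,-4)=110 f(10,-2)=209 f(10,0)=252 f(10,2)=210 f(10,4)=120 f(10,6)=45 f(10,8)=10 f(10,10)=1
t=11: f(11,-5)=110 f(11,-3)=319 f(11,-1)=461 f(11,1)=462 f(11,3)=330 f(11,5)=165 f(11,7)=55 f(11,9)=11 f(11,11)=1
t=12: f(12,-4)=429 f(12,-2)=780 f(12,0)=923 f(12,2)=792 f(12,4)=495 f(12,6)=220 f(12,8)=66 f(12,10)=12 f(12,12)=1
t=13: f(13,-5)=429 f(13,-3)=1209 f(13,-1)=1703 f(13,1)=1715 f(13,3)=1287 f(13,5)=715 f(13,7)=286 f(13,9)=78 f(13,11)=13 f(13,13)=1
t=14: f(14,-4)=1638 f(14,-2)=2912 f(14,0)=3418 f(14,2)=3002 f(14,4)=2002 f(14,6)=1001 f(14,8)=364 f(14,10)=91 f(14,12)=14 f(14,14)=1
t=15: f(15,-5)=1638 f(15,-3)=4550 f(15,-1)=6330 f(15,1)=6420 f(15,3)=5004 f(15,5)=3003 f(15,7)=1365 f(15,9)=455 f(15,11)=105 f(15,13)=15 f(15,15)=1
t=16: f(16,-4)=6188 f(16,-2)=10880 f(16,0)=12750 f(16,2)=11424 f(16,4)=8007 f(16,6)=4368 f(16,8)=1820 f(16,10)=560 f(16,12)=120 f(16,14)=16 f(16,16)=1
t=17: f(17,-5)=6188 f(17,-3)=17068 f(17,-1)=23630 f(17,1)=24174 f(17,3)=19431 f(17,5)=12375 f(17,7)=6188 f(17,9)=2380 f(17,11)=680 f(17,13)=136 f(17,15)=17 f(17,17)=1
t=18: f(18,-4)=23256 f(18,-2)=40698 f(18,0)=47804 f(18,2)=43605 f(18,4)=31806 f(18,6)=18563 f(18,8)=8568 f(18,10)=3060 f(18,12)=816 f(18,14)=153 f(18,16)=18 f(18,18)=1
t=19: f(19,-5)=23256 f(19,-3)=63954 f(19,-1)=88502 f(19,1)=91409 f(19,3)=75411 f(19,5)=50369 f(19,7)=27131 f(19,9)=11628 f(19,11)=3876 f(19,13)=969 f(19,15)=171 f(19,17)=19 f(19,19)=1
t=20: f(20,-4)=87210 f(20,-2)=152456 f(20,0)=179911 f(20,2)=166820 f(20,4)=125780 f(20,6)=77500 f(20,8)=38759 f(20,10)=15504 f(20,12)=4845 f(20,14)=1140 f(20,16)=190 f(20,18)=20 f(20,20)=1
t=21: f(21,-5)=87210 f(21,-3)=239666 f(21,-1)=332367 f(21,1)=346731 f(21,3)=292600 f(21,5)=203280 f(21,7)=116259 f(21,9)=54263 f(21,11)=20349 f(21,13)=5985 f(21,15)=1330 f(21,17)=210 f(21,19)=21 f(21,21)=1
t=22: f(22,-4)=326876 f(22,-2)=572033 f(22,0)=679098 f(22,2)=639331 f(22,4)=495880 f(22,6)=319539 f(22,8)=170522 f(22,10)=74612 f(22,12)=26334 f(22,14)=7315 f(22,16)=1540 f(22,18)=231 f(22,20)=22 f(22,22)=1
t=23: f(23,-5)=326876 f(23,-3)=898909 f(23,-1)=1251131 f(23,1)=1318429 f(23,3)=1135211 f(23,5)=815419 f(23,7)=490061 f(23,9)=245134 f(23,11)=100946 f(23,13)=33649 f(23,15)=8855 f(23,17)=1771 f(23,19)=253 f(23,21)=23 f(23,23)=1
t=24: f(24,-4)=1225785 f(24,-2)=2150040 f(24,0)=2569560 f(24,2)=2453640 f(24,4)=1950630 f(24,6)=1305480 f(24,8)=735195 f(24,10)=346080 f(24,12)=134595 f(24,14)=42504 f(24,16)=10626 f(24,18)=2024 f(24,20)=276 f(24,22)=24 f(24,24)=1
Σ_s f(24,s) = 12926460
P = 12926460/16777216 = 3231615/4194304

Answer: 3231615/4194304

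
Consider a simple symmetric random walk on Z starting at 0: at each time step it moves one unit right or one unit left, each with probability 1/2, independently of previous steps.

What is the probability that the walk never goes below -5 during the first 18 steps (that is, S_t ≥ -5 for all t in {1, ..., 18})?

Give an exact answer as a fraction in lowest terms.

Answer: 54587/65536

Derivation:
Let f(t,s) = #length-t paths at position s with S_1..S_t all ≥ -5.
f(t,s) = f(t-1,s-1) + f(t-1,s+1) for s ≥ -5; f(t,s) = 0 for s < -5.
t=0: f(0,0)=1
t=1: f(1,-1)=1 f(1,1)=1
t=2: f(2,-2)=1 f(2,0)=2 f(2,2)=1
t=3: f(3,-3)=1 f(3,-1)=3 f(3,1)=3 f(3,3)=1
t=4: f(4,-4)=1 f(4,-2)=4 f(4,0)=6 f(4,2)=4 f(4,4)=1
t=5: f(5,-5)=1 f(5,-3)=5 f(5,-1)=10 f(5,1)=10 f(5,3)=5 f(5,5)=1
t=6: f(6,-4)=6 f(6,-2)=15 f(6,0)=20 f(6,2)=15 f(6,4)=6 f(6,6)=1
t=7: f(7,-5)=6 f(7,-3)=21 f(7,-1)=35 f(7,1)=35 f(7,3)=21 f(7,5)=7 f(7,7)=1
t=8: f(8,-4)=27 f(8,-2)=56 f(8,0)=70 f(8,2)=56 f(8,4)=28 f(8,6)=8 f(8,8)=1
t=9: f(9,-5)=27 f(9,-3)=83 f(9,-1)=126 f(9,1)=126 f(9,3)=84 f(9,5)=36 f(9,7)=9 f(9,9)=1
t=10: f(10,-4)=110 f(10,-2)=209 f(10,0)=252 f(10,2)=210 f(10,4)=120 f(10,6)=45 f(10,8)=10 f(10,10)=1
t=11: f(11,-5)=110 f(11,-3)=319 f(11,-1)=461 f(11,1)=462 f(11,3)=330 f(11,5)=165 f(11,7)=55 f(11,9)=11 f(11,11)=1
t=12: f(12,-4)=429 f(12,-2)=780 f(12,0)=923 f(12,2)=792 f(12,4)=495 f(12,6)=220 f(12,8)=66 f(12,10)=12 f(12,12)=1
t=13: f(13,-5)=429 f(13,-3)=1209 f(13,-1)=1703 f(13,1)=1715 f(13,3)=1287 f(13,5)=715 f(13,7)=286 f(13,9)=78 f(13,11)=13 f(13,13)=1
t=14: f(14,-4)=1638 f(14,-2)=2912 f(14,0)=3418 f(14,2)=3002 f(14,4)=2002 f(14,6)=1001 f(14,8)=364 f(14,10)=91 f(14,12)=14 f(14,14)=1
t=15: f(15,-5)=1638 f(15,-3)=4550 f(15,-1)=6330 f(15,1)=6420 f(15,3)=5004 f(15,5)=3003 f(15,7)=1365 f(15,9)=455 f(15,11)=105 f(15,13)=15 f(15,15)=1
t=16: f(16,-4)=6188 f(16,-2)=10880 f(16,0)=12750 f(16,2)=11424 f(16,4)=8007 f(16,6)=4368 f(16,8)=1820 f(16,10)=560 f(16,12)=120 f(16,14)=16 f(16,16)=1
t=17: f(17,-5)=6188 f(17,-3)=17068 f(17,-1)=23630 f(17,1)=24174 f(17,3)=19431 f(17,5)=12375 f(17,7)=6188 f(17,9)=2380 f(17,11)=680 f(17,13)=136 f(17,15)=17 f(17,17)=1
t=18: f(18,-4)=23256 f(18,-2)=40698 f(18,0)=47804 f(18,2)=43605 f(18,4)=31806 f(18,6)=18563 f(18,8)=8568 f(18,10)=3060 f(18,12)=816 f(18,14)=153 f(18,16)=18 f(18,18)=1
Σ_s f(18,s) = 218348
P = 218348/262144 = 54587/65536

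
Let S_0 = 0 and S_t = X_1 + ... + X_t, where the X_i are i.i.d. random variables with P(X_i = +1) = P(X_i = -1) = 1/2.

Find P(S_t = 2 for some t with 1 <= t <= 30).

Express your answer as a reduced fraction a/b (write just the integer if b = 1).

Answer: 773201629/1073741824

Derivation:
Count via complement. Let g(t,s) = #length-t paths at position s with S_1..S_t all ≠ 2.
g(t,s) = g(t-1,s-1) + g(t-1,s+1) for s ≠ 2; g(t,2) = 0.
t=0: g(0,0)=1
t=1: g(1,-1)=1 g(1,1)=1
t=2: g(2,-2)=1 g(2,0)=2
t=3: g(3,-3)=1 g(3,-1)=3 g(3,1)=2
t=4: g(4,-4)=1 g(4,-2)=4 g(4,0)=5
t=5: g(5,-5)=1 g(5,-3)=5 g(5,-1)=9 g(5,1)=5
t=6: g(6,-6)=1 g(6,-4)=6 g(6,-2)=14 g(6,0)=14
t=7: g(7,-7)=1 g(7,-5)=7 g(7,-3)=20 g(7,-1)=28 g(7,1)=14
t=8: g(8,-8)=1 g(8,-6)=8 g(8,-4)=27 g(8,-2)=48 g(8,0)=42
t=9: g(9,-9)=1 g(9,-7)=9 g(9,-5)=35 g(9,-3)=75 g(9,-1)=90 g(9,1)=42
t=10: g(10,-10)=1 g(10,-8)=10 g(10,-6)=44 g(10,-4)=110 g(10,-2)=165 g(10,0)=132
t=11: g(11,-11)=1 g(11,-9)=11 g(11,-7)=54 g(11,-5)=154 g(11,-3)=275 g(11,-1)=297 g(11,1)=132
t=12: g(12,-12)=1 g(12,-10)=12 g(12,-8)=65 g(12,-6)=208 g(12,-4)=429 g(12,-2)=572 g(12,0)=429
t=13: g(13,-13)=1 g(13,-11)=13 g(13,-9)=77 g(13,-7)=273 g(13,-5)=637 g(13,-3)=1001 g(13,-1)=1001 g(13,1)=429
t=14: g(14,-14)=1 g(14,-12)=14 g(14,-10)=90 g(14,-8)=350 g(14,-6)=910 g(14,-4)=1638 g(14,-2)=2002 g(14,0)=1430
t=15: g(15,-15)=1 g(15,-13)=15 g(15,-11)=104 g(15,-9)=440 g(15,-7)=1260 g(15,-5)=2548 g(15,-3)=3640 g(15,-1)=3432 g(15,1)=1430
t=16: g(16,-16)=1 g(16,-14)=16 g(16,-12)=119 g(16,-10)=544 g(16,-8)=1700 g(16,-6)=3808 g(16,-4)=6188 g(16,-2)=7072 g(16,0)=4862
t=17: g(17,-17)=1 g(17,-15)=17 g(17,-13)=135 g(17,-11)=663 g(17,-9)=2244 g(17,-7)=5508 g(17,-5)=9996 g(17,-3)=13260 g(17,-1)=11934 g(17,1)=4862
t=18: g(18,-18)=1 g(18,-16)=18 g(18,-14)=152 g(18,-12)=798 g(18,-10)=2907 g(18,-8)=7752 g(18,-6)=15504 g(18,-4)=23256 g(18,-2)=25194 g(18,0)=16796
t=19: g(19,-19)=1 g(19,-17)=19 g(19,-15)=170 g(19,-13)=950 g(19,-11)=3705 g(19,-9)=10659 g(19,-7)=23256 g(19,-5)=38760 g(19,-3)=48450 g(19,-1)=41990 g(19,1)=16796
t=20: g(20,-20)=1 g(20,-18)=20 g(20,-16)=189 g(20,-14)=1120 g(20,-12)=4655 g(20,-10)=14364 g(20,-8)=33915 g(20,-6)=62016 g(20,-4)=87210 g(20,-2)=90440 g(20,0)=58786
t=21: g(21,-21)=1 g(21,-19)=21 g(21,-17)=209 g(21,-15)=1309 g(21,-13)=5775 g(21,-11)=19019 g(21,-9)=48279 g(21,-7)=95931 g(21,-5)=149226 g(21,-3)=177650 g(21,-1)=149226 g(21,1)=58786
t=22: g(22,-22)=1 g(22,-20)=22 g(22,-18)=230 g(22,-16)=1518 g(22,-14)=7084 g(22,-12)=24794 g(22,-10)=67298 g(22,-8)=144210 g(22,-6)=245157 g(22,-4)=326876 g(22,-2)=326876 g(22,0)=208012
t=23: g(23,-23)=1 g(23,-21)=23 g(23,-19)=252 g(23,-17)=1748 g(23,-15)=8602 g(23,-13)=31878 g(23,-11)=92092 g(23,-9)=211508 g(23,-7)=389367 g(23,-5)=572033 g(23,-3)=653752 g(23,-1)=534888 g(23,1)=208012
t=24: g(24,-24)=1 g(24,-22)=24 g(24,-20)=275 g(24,-18)=2000 g(24,-16)=10350 g(24,-14)=40480 g(24,-12)=123970 g(24,-10)=303600 g(24,-8)=600875 g(24,-6)=961400 g(24,-4)=1225785 g(24,-2)=1188640 g(24,0)=742900
t=25: g(25,-25)=1 g(25,-23)=25 g(25,-21)=299 g(25,-19)=2275 g(25,-17)=12350 g(25,-15)=50830 g(25,-13)=164450 g(25,-11)=427570 g(25,-9)=904475 g(25,-7)=1562275 g(25,-5)=2187185 g(25,-3)=2414425 g(25,-1)=1931540 g(25,1)=742900
t=26: g(26,-26)=1 g(26,-24)=26 g(26,-22)=324 g(26,-20)=2574 g(26,-18)=14625 g(26,-16)=63180 g(26,-14)=215280 g(26,-12)=592020 g(26,-10)=1332045 g(26,-8)=2466750 g(26,-6)=3749460 g(26,-4)=4601610 g(26,-2)=4345965 g(26,0)=2674440
t=27: g(27,-27)=1 g(27,-25)=27 g(27,-23)=350 g(27,-21)=2898 g(27,-19)=17199 g(27,-17)=77805 g(27,-15)=278460 g(27,-13)=807300 g(27,-11)=1924065 g(27,-9)=3798795 g(27,-7)=6216210 g(27,-5)=8351070 g(27,-3)=8947575 g(27,-1)=7020405 g(27,1)=2674440
t=28: g(28,-28)=1 g(28,-26)=28 g(28,-24)=377 g(28,-22)=3248 g(28,-20)=20097 g(28,-18)=95004 g(28,-16)=356265 g(28,-14)=1085760 g(28,-12)=2731365 g(28,-10)=5722860 g(28,-8)=10015005 g(28,-6)=14567280 g(28,-4)=17298645 g(28,-2)=15967980 g(28,0)=9694845
t=29: g(29,-29)=1 g(29,-27)=29 g(29,-25)=405 g(29,-23)=3625 g(29,-21)=23345 g(29,-19)=115101 g(29,-17)=451269 g(29,-15)=1442025 g(29,-13)=3817125 g(29,-11)=8454225 g(29,-9)=15737865 g(29,-7)=24582285 g(29,-5)=31865925 g(29,-3)=33266625 g(29,-1)=25662825 g(29,1)=9694845
t=30: g(30,-30)=1 g(30,-28)=30 g(30,-26)=434 g(30,-24)=4030 g(30,-22)=26970 g(30,-20)=138446 g(30,-18)=566370 g(30,-16)=1893294 g(30,-14)=5259150 g(30,-12)=12271350 g(30,-10)=24192090 g(30,-8)=40320150 g(30,-6)=56448210 g(30,-4)=65132550 g(30,-2)=58929450 g(30,0)=35357670
Paths never hitting 2: Σ_s g(30,s) = 300540195
Paths hitting 2: 2^30 - 300540195 = 773201629
P = 773201629/1073741824 = 773201629/1073741824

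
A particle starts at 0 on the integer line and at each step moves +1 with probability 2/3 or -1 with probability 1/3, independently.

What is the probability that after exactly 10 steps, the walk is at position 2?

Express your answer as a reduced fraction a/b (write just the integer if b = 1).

To reach position 2 after 10 steps: need 6 steps of +1 and 4 steps of -1.
Number of such sequences: C(10,6) = 210
Each has probability (2/3)^6 · (1/3)^4 = 64/59049
P = 210 · 64/59049 = 4480/19683

Answer: 4480/19683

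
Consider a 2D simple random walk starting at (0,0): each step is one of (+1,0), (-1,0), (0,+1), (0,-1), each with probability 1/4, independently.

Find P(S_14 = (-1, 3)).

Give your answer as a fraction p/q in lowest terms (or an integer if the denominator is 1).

Answer: 3006003/134217728

Derivation:
Let h be the number of horizontal steps (so 14-h are vertical). To end at (-1,3) need (h-1)/2 right-steps and ((14-h)+3)/2 up-steps.
Sum over h with 1 ≤ h ≤ 11, h ≡ 1 (mod 2), 14-h ≡ 1 (mod 2):
h=1: C(14,1)·C(1,0)·C(13,8) = 14·1·1287 = 18018
h=3: C(14,3)·C(3,1)·C(11,7) = 364·3·330 = 360360
h=5: C(14,5)·C(5,2)·C(9,6) = 2002·10·84 = 1681680
h=7: C(14,7)·C(7,3)·C(7,5) = 3432·35·21 = 2522520
h=9: C(14,9)·C(9,4)·C(5,4) = 2002·126·5 = 1261260
h=11: C(14,11)·C(11,5)·C(3,3) = 364·462·1 = 168168
Total favorable: 6012006
Total paths: 4^14 = 268435456
P = 6012006/268435456 = 3006003/134217728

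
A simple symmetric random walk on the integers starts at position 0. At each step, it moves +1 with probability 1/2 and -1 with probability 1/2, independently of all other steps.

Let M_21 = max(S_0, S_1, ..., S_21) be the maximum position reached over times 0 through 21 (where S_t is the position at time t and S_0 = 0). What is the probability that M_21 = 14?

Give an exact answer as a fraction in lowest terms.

Let M_21 = max(S_0,...,S_21). Use the reflection principle: for j ≥ 1, #{paths with M_21 ≥ j} = #{S_21 ≥ j} + #{S_21 ≥ j+1}.
By reflection, #{M_21 ≥ 14} = #{S_21 ≥ 14} + #{S_21 ≥ 15} = 1562 + 1562 = 3124.
#{M_21 ≥ 15} = #{S_21 ≥ 15} + #{S_21 ≥ 16} = 1562 + 232 = 1794.
#{M_21 = 14} = 3124 - 1794 = 1330.
P(M_21 = 14) = 1330/2097152 = 665/1048576

Answer: 665/1048576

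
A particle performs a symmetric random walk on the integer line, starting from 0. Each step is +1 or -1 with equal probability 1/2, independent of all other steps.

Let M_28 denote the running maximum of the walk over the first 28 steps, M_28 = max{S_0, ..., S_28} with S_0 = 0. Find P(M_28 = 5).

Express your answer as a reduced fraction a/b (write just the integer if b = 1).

Let M_28 = max(S_0,...,S_28). Use the reflection principle: for j ≥ 1, #{paths with M_28 ≥ j} = #{S_28 ≥ j} + #{S_28 ≥ j+1}.
By reflection, #{M_28 ≥ 5} = #{S_28 ≥ 5} + #{S_28 ≥ 6} = 46295513 + 46295513 = 92591026.
#{M_28 ≥ 6} = #{S_28 ≥ 6} + #{S_28 ≥ 7} = 46295513 + 24821333 = 71116846.
#{M_28 = 5} = 92591026 - 71116846 = 21474180.
P(M_28 = 5) = 21474180/268435456 = 5368545/67108864

Answer: 5368545/67108864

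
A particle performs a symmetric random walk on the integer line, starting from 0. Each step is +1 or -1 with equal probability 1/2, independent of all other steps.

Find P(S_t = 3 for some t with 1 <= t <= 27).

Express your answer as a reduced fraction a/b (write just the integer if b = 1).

Count via complement. Let g(t,s) = #length-t paths at position s with S_1..S_t all ≠ 3.
g(t,s) = g(t-1,s-1) + g(t-1,s+1) for s ≠ 3; g(t,3) = 0.
t=0: g(0,0)=1
t=1: g(1,-1)=1 g(1,1)=1
t=2: g(2,-2)=1 g(2,0)=2 g(2,2)=1
t=3: g(3,-3)=1 g(3,-1)=3 g(3,1)=3
t=4: g(4,-4)=1 g(4,-2)=4 g(4,0)=6 g(4,2)=3
t=5: g(5,-5)=1 g(5,-3)=5 g(5,-1)=10 g(5,1)=9
t=6: g(6,-6)=1 g(6,-4)=6 g(6,-2)=15 g(6,0)=19 g(6,2)=9
t=7: g(7,-7)=1 g(7,-5)=7 g(7,-3)=21 g(7,-1)=34 g(7,1)=28
t=8: g(8,-8)=1 g(8,-6)=8 g(8,-4)=28 g(8,-2)=55 g(8,0)=62 g(8,2)=28
t=9: g(9,-9)=1 g(9,-7)=9 g(9,-5)=36 g(9,-3)=83 g(9,-1)=117 g(9,1)=90
t=10: g(10,-10)=1 g(10,-8)=10 g(10,-6)=45 g(10,-4)=119 g(10,-2)=200 g(10,0)=207 g(10,2)=90
t=11: g(11,-11)=1 g(11,-9)=11 g(11,-7)=55 g(11,-5)=164 g(11,-3)=319 g(11,-1)=407 g(11,1)=297
t=12: g(12,-12)=1 g(12,-10)=12 g(12,-8)=66 g(12,-6)=219 g(12,-4)=483 g(12,-2)=726 g(12,0)=704 g(12,2)=297
t=13: g(13,-13)=1 g(13,-11)=13 g(13,-9)=78 g(13,-7)=285 g(13,-5)=702 g(13,-3)=1209 g(13,-1)=1430 g(13,1)=1001
t=14: g(14,-14)=1 g(14,-12)=14 g(14,-10)=91 g(14,-8)=363 g(14,-6)=987 g(14,-4)=1911 g(14,-2)=2639 g(14,0)=2431 g(14,2)=1001
t=15: g(15,-15)=1 g(15,-13)=15 g(15,-11)=105 g(15,-9)=454 g(15,-7)=1350 g(15,-5)=2898 g(15,-3)=4550 g(15,-1)=5070 g(15,1)=3432
t=16: g(16,-16)=1 g(16,-14)=16 g(16,-12)=120 g(16,-10)=559 g(16,-8)=1804 g(16,-6)=4248 g(16,-4)=7448 g(16,-2)=9620 g(16,0)=8502 g(16,2)=3432
t=17: g(17,-17)=1 g(17,-15)=17 g(17,-13)=136 g(17,-11)=679 g(17,-9)=2363 g(17,-7)=6052 g(17,-5)=11696 g(17,-3)=17068 g(17,-1)=18122 g(17,1)=11934
t=18: g(18,-18)=1 g(18,-16)=18 g(18,-14)=153 g(18,-12)=815 g(18,-10)=3042 g(18,-8)=8415 g(18,-6)=17748 g(18,-4)=28764 g(18,-2)=35190 g(18,0)=30056 g(18,2)=11934
t=19: g(19,-19)=1 g(19,-17)=19 g(19,-15)=171 g(19,-13)=968 g(19,-11)=3857 g(19,-9)=11457 g(19,-7)=26163 g(19,-5)=46512 g(19,-3)=63954 g(19,-1)=65246 g(19,1)=41990
t=20: g(20,-20)=1 g(20,-18)=20 g(20,-16)=190 g(20,-14)=1139 g(20,-12)=4825 g(20,-10)=15314 g(20,-8)=37620 g(20,-6)=72675 g(20,-4)=110466 g(20,-2)=129200 g(20,0)=107236 g(20,2)=41990
t=21: g(21,-21)=1 g(21,-19)=21 g(21,-17)=210 g(21,-15)=1329 g(21,-13)=5964 g(21,-11)=20139 g(21,-9)=52934 g(21,-7)=110295 g(21,-5)=183141 g(21,-3)=239666 g(21,-1)=236436 g(21,1)=149226
t=22: g(22,-22)=1 g(22,-20)=22 g(22,-18)=231 g(22,-16)=1539 g(22,-14)=7293 g(22,-12)=26103 g(22,-10)=73073 g(22,-8)=163229 g(22,-6)=293436 g(22,-4)=422807 g(22,-2)=476102 g(22,0)=385662 g(22,2)=149226
t=23: g(23,-23)=1 g(23,-21)=23 g(23,-19)=253 g(23,-17)=1770 g(23,-15)=8832 g(23,-13)=33396 g(23,-11)=99176 g(23,-9)=236302 g(23,-7)=456665 g(23,-5)=716243 g(23,-3)=898909 g(23,-1)=861764 g(23,1)=534888
t=24: g(24,-24)=1 g(24,-22)=24 g(24,-20)=276 g(24,-18)=2023 g(24,-16)=10602 g(24,-14)=42228 g(24,-12)=132572 g(24,-10)=335478 g(24,-8)=692967 g(24,-6)=1172908 g(24,-4)=1615152 g(24,-2)=1760673 g(24,0)=1396652 g(24,2)=534888
t=25: g(25,-25)=1 g(25,-23)=25 g(25,-21)=300 g(25,-19)=2299 g(25,-17)=12625 g(25,-15)=52830 g(25,-13)=174800 g(25,-11)=468050 g(25,-9)=1028445 g(25,-7)=1865875 g(25,-5)=2788060 g(25,-3)=3375825 g(25,-1)=3157325 g(25,1)=1931540
t=26: g(26,-26)=1 g(26,-24)=26 g(26,-22)=325 g(26,-20)=2599 g(26,-18)=14924 g(26,-16)=65455 g(26,-14)=227630 g(26,-12)=642850 g(26,-10)=1496495 g(26,-8)=2894320 g(26,-6)=4653935 g(26,-4)=6163885 g(26,-2)=6533150 g(26,0)=5088865 g(26,2)=1931540
t=27: g(27,-27)=1 g(27,-25)=27 g(27,-23)=351 g(27,-21)=2924 g(27,-19)=17523 g(27,-17)=80379 g(27,-15)=293085 g(27,-13)=870480 g(27,-11)=2139345 g(27,-9)=4390815 g(27,-7)=7548255 g(27,-5)=10817820 g(27,-3)=12697035 g(27,-1)=11622015 g(27,1)=7020405
Paths never hitting 3: Σ_s g(27,s) = 57500460
Paths hitting 3: 2^27 - 57500460 = 76717268
P = 76717268/134217728 = 19179317/33554432

Answer: 19179317/33554432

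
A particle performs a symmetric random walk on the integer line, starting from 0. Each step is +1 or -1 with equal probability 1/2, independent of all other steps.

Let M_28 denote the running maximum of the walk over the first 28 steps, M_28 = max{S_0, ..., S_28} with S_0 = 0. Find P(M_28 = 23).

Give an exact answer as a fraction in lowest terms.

Let M_28 = max(S_0,...,S_28). Use the reflection principle: for j ≥ 1, #{paths with M_28 ≥ j} = #{S_28 ≥ j} + #{S_28 ≥ j+1}.
By reflection, #{M_28 ≥ 23} = #{S_28 ≥ 23} + #{S_28 ≥ 24} = 407 + 407 = 814.
#{M_28 ≥ 24} = #{S_28 ≥ 24} + #{S_28 ≥ 25} = 407 + 29 = 436.
#{M_28 = 23} = 814 - 436 = 378.
P(M_28 = 23) = 378/268435456 = 189/134217728

Answer: 189/134217728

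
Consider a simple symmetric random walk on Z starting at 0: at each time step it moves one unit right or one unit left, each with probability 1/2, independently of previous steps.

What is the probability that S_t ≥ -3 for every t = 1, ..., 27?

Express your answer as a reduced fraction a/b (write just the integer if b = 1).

Let f(t,s) = #length-t paths at position s with S_1..S_t all ≥ -3.
f(t,s) = f(t-1,s-1) + f(t-1,s+1) for s ≥ -3; f(t,s) = 0 for s < -3.
t=0: f(0,0)=1
t=1: f(1,-1)=1 f(1,1)=1
t=2: f(2,-2)=1 f(2,0)=2 f(2,2)=1
t=3: f(3,-3)=1 f(3,-1)=3 f(3,1)=3 f(3,3)=1
t=4: f(4,-2)=4 f(4,0)=6 f(4,2)=4 f(4,4)=1
t=5: f(5,-3)=4 f(5,-1)=10 f(5,1)=10 f(5,3)=5 f(5,5)=1
t=6: f(6,-2)=14 f(6,0)=20 f(6,2)=15 f(6,4)=6 f(6,6)=1
t=7: f(7,-3)=14 f(7,-1)=34 f(7,1)=35 f(7,3)=21 f(7,5)=7 f(7,7)=1
t=8: f(8,-2)=48 f(8,0)=69 f(8,2)=56 f(8,4)=28 f(8,6)=8 f(8,8)=1
t=9: f(9,-3)=48 f(9,-1)=117 f(9,1)=125 f(9,3)=84 f(9,5)=36 f(9,7)=9 f(9,9)=1
t=10: f(10,-2)=165 f(10,0)=242 f(10,2)=209 f(10,4)=120 f(10,6)=45 f(10,8)=10 f(10,10)=1
t=11: f(11,-3)=165 f(11,-1)=407 f(11,1)=451 f(11,3)=329 f(11,5)=165 f(11,7)=55 f(11,9)=11 f(11,11)=1
t=12: f(12,-2)=572 f(12,0)=858 f(12,2)=780 f(12,4)=494 f(12,6)=220 f(12,8)=66 f(12,10)=12 f(12,12)=1
t=13: f(13,-3)=572 f(13,-1)=1430 f(13,1)=1638 f(13,3)=1274 f(13,5)=714 f(13,7)=286 f(13,9)=78 f(13,11)=13 f(13,13)=1
t=14: f(14,-2)=2002 f(14,0)=3068 f(14,2)=2912 f(14,4)=1988 f(14,6)=1000 f(14,8)=364 f(14,10)=91 f(14,12)=14 f(14,14)=1
t=15: f(15,-3)=2002 f(15,-1)=5070 f(15,1)=5980 f(15,3)=4900 f(15,5)=2988 f(15,7)=1364 f(15,9)=455 f(15,11)=105 f(15,13)=15 f(15,15)=1
t=16: f(16,-2)=7072 f(16,0)=11050 f(16,2)=10880 f(16,4)=7888 f(16,6)=4352 f(16,8)=1819 f(16,10)=560 f(16,12)=120 f(16,14)=16 f(16,16)=1
t=17: f(17,-3)=7072 f(17,-1)=18122 f(17,1)=21930 f(17,3)=18768 f(17,5)=12240 f(17,7)=6171 f(17,9)=2379 f(17,11)=680 f(17,13)=136 f(17,15)=17 f(17,17)=1
t=18: f(18,-2)=25194 f(18,0)=40052 f(18,2)=40698 f(18,4)=31008 f(18,6)=18411 f(18,8)=8550 f(18,10)=3059 f(18,12)=816 f(18,14)=153 f(18,16)=18 f(18,18)=1
t=19: f(19,-3)=25194 f(19,-1)=65246 f(19,1)=80750 f(19,3)=71706 f(19,5)=49419 f(19,7)=26961 f(19,9)=11609 f(19,11)=3875 f(19,13)=969 f(19,15)=171 f(19,17)=19 f(19,19)=1
t=20: f(20,-2)=90440 f(20,0)=145996 f(20,2)=152456 f(20,4)=121125 f(20,6)=76380 f(20,8)=38570 f(20,10)=15484 f(20,12)=4844 f(20,14)=1140 f(20,16)=190 f(20,18)=20 f(20,20)=1
t=21: f(21,-3)=90440 f(21,-1)=236436 f(21,1)=298452 f(21,3)=273581 f(21,5)=197505 f(21,7)=114950 f(21,9)=54054 f(21,11)=20328 f(21,13)=5984 f(21,15)=1330 f(21,17)=210 f(21,19)=21 f(21,21)=1
t=22: f(22,-2)=326876 f(22,0)=534888 f(22,2)=572033 f(22,4)=471086 f(22,6)=312455 f(22,8)=169004 f(22,10)=74382 f(22,12)=26312 f(22,14)=7314 f(22,16)=1540 f(22,18)=231 f(22,20)=22 f(22,22)=1
t=23: f(23,-3)=326876 f(23,-1)=861764 f(23,1)=1106921 f(23,3)=1043119 f(23,5)=783541 f(23,7)=481459 f(23,9)=243386 f(23,11)=100694 f(23,13)=33626 f(23,15)=8854 f(23,17)=1771 f(23,19)=253 f(23,21)=23 f(23,23)=1
t=24: f(24,-2)=1188640 f(24,0)=1968685 f(24,2)=2150040 f(24,4)=1826660 f(24,6)=1265000 f(24,8)=724845 f(24,10)=344080 f(24,12)=134320 f(24,14)=42480 f(24,16)=10625 f(24,18)=2024 f(24,20)=276 f(24,22)=24 f(24,24)=1
t=25: f(25,-3)=1188640 f(25,-1)=3157325 f(25,1)=4118725 f(25,3)=3976700 f(25,5)=3091660 f(25,7)=1989845 f(25,9)=1068925 f(25,11)=478400 f(25,13)=176800 f(25,15)=53105 f(25,17)=12649 f(25,19)=2300 f(25,21)=300 f(25,23)=25 f(25,25)=1
t=26: f(26,-2)=4345965 f(26,0)=7276050 f(26,2)=8095425 f(26,4)=7068360 f(26,6)=5081505 f(26,8)=3058770 f(26,10)=1547325 f(26,12)=655200 f(26,14)=229905 f(26,16)=65754 f(26,18)=14949 f(26,20)=2600 f(26,22)=325 f(26,24)=26 f(26,26)=1
t=27: f(27,-3)=4345965 f(27,-1)=11622015 f(27,1)=15371475 f(27,3)=15163785 f(27,5)=12149865 f(27,7)=8140275 f(27,9)=4606095 f(27,11)=2202525 f(27,13)=885105 f(27,15)=295659 f(27,17)=80703 f(27,19)=17549 f(27,21)=2925 f(27,23)=351 f(27,25)=27 f(27,27)=1
Σ_s f(27,s) = 74884320
P = 74884320/134217728 = 2340135/4194304

Answer: 2340135/4194304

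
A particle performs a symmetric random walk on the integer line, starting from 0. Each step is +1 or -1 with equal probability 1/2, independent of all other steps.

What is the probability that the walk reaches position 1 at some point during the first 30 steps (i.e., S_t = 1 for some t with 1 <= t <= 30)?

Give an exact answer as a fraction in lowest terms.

Count via complement. Let g(t,s) = #length-t paths at position s with S_1..S_t all ≠ 1.
g(t,s) = g(t-1,s-1) + g(t-1,s+1) for s ≠ 1; g(t,1) = 0.
t=0: g(0,0)=1
t=1: g(1,-1)=1
t=2: g(2,-2)=1 g(2,0)=1
t=3: g(3,-3)=1 g(3,-1)=2
t=4: g(4,-4)=1 g(4,-2)=3 g(4,0)=2
t=5: g(5,-5)=1 g(5,-3)=4 g(5,-1)=5
t=6: g(6,-6)=1 g(6,-4)=5 g(6,-2)=9 g(6,0)=5
t=7: g(7,-7)=1 g(7,-5)=6 g(7,-3)=14 g(7,-1)=14
t=8: g(8,-8)=1 g(8,-6)=7 g(8,-4)=20 g(8,-2)=28 g(8,0)=14
t=9: g(9,-9)=1 g(9,-7)=8 g(9,-5)=27 g(9,-3)=48 g(9,-1)=42
t=10: g(10,-10)=1 g(10,-8)=9 g(10,-6)=35 g(10,-4)=75 g(10,-2)=90 g(10,0)=42
t=11: g(11,-11)=1 g(11,-9)=10 g(11,-7)=44 g(11,-5)=110 g(11,-3)=165 g(11,-1)=132
t=12: g(12,-12)=1 g(12,-10)=11 g(12,-8)=54 g(12,-6)=154 g(12,-4)=275 g(12,-2)=297 g(12,0)=132
t=13: g(13,-13)=1 g(13,-11)=12 g(13,-9)=65 g(13,-7)=208 g(13,-5)=429 g(13,-3)=572 g(13,-1)=429
t=14: g(14,-14)=1 g(14,-12)=13 g(14,-10)=77 g(14,-8)=273 g(14,-6)=637 g(14,-4)=1001 g(14,-2)=1001 g(14,0)=429
t=15: g(15,-15)=1 g(15,-13)=14 g(15,-11)=90 g(15,-9)=350 g(15,-7)=910 g(15,-5)=1638 g(15,-3)=2002 g(15,-1)=1430
t=16: g(16,-16)=1 g(16,-14)=15 g(16,-12)=104 g(16,-10)=440 g(16,-8)=1260 g(16,-6)=2548 g(16,-4)=3640 g(16,-2)=3432 g(16,0)=1430
t=17: g(17,-17)=1 g(17,-15)=16 g(17,-13)=119 g(17,-11)=544 g(17,-9)=1700 g(17,-7)=3808 g(17,-5)=6188 g(17,-3)=7072 g(17,-1)=4862
t=18: g(18,-18)=1 g(18,-16)=17 g(18,-14)=135 g(18,-12)=663 g(18,-10)=2244 g(18,-8)=5508 g(18,-6)=9996 g(18,-4)=13260 g(18,-2)=11934 g(18,0)=4862
t=19: g(19,-19)=1 g(19,-17)=18 g(19,-15)=152 g(19,-13)=798 g(19,-11)=2907 g(19,-9)=7752 g(19,-7)=15504 g(19,-5)=23256 g(19,-3)=25194 g(19,-1)=16796
t=20: g(20,-20)=1 g(20,-18)=19 g(20,-16)=170 g(20,-14)=950 g(20,-12)=3705 g(20,-10)=10659 g(20,-8)=23256 g(20,-6)=38760 g(20,-4)=48450 g(20,-2)=41990 g(20,0)=16796
t=21: g(21,-21)=1 g(21,-19)=20 g(21,-17)=189 g(21,-15)=1120 g(21,-13)=4655 g(21,-11)=14364 g(21,-9)=33915 g(21,-7)=62016 g(21,-5)=87210 g(21,-3)=90440 g(21,-1)=58786
t=22: g(22,-22)=1 g(22,-20)=21 g(22,-18)=209 g(22,-16)=1309 g(22,-14)=5775 g(22,-12)=19019 g(22,-10)=48279 g(22,-8)=95931 g(22,-6)=149226 g(22,-4)=177650 g(22,-2)=149226 g(22,0)=58786
t=23: g(23,-23)=1 g(23,-21)=22 g(23,-19)=230 g(23,-17)=1518 g(23,-15)=7084 g(23,-13)=24794 g(23,-11)=67298 g(23,-9)=144210 g(23,-7)=245157 g(23,-5)=326876 g(23,-3)=326876 g(23,-1)=208012
t=24: g(24,-24)=1 g(24,-22)=23 g(24,-20)=252 g(24,-18)=1748 g(24,-16)=8602 g(24,-14)=31878 g(24,-12)=92092 g(24,-10)=211508 g(24,-8)=389367 g(24,-6)=572033 g(24,-4)=653752 g(24,-2)=534888 g(24,0)=208012
t=25: g(25,-25)=1 g(25,-23)=24 g(25,-21)=275 g(25,-19)=2000 g(25,-17)=10350 g(25,-15)=40480 g(25,-13)=123970 g(25,-11)=303600 g(25,-9)=600875 g(25,-7)=961400 g(25,-5)=1225785 g(25,-3)=1188640 g(25,-1)=742900
t=26: g(26,-26)=1 g(26,-24)=25 g(26,-22)=299 g(26,-20)=2275 g(26,-18)=12350 g(26,-16)=50830 g(26,-14)=164450 g(26,-12)=427570 g(26,-10)=904475 g(26,-8)=1562275 g(26,-6)=2187185 g(26,-4)=2414425 g(26,-2)=1931540 g(26,0)=742900
t=27: g(27,-27)=1 g(27,-25)=26 g(27,-23)=324 g(27,-21)=2574 g(27,-19)=14625 g(27,-17)=63180 g(27,-15)=215280 g(27,-13)=592020 g(27,-11)=1332045 g(27,-9)=2466750 g(27,-7)=3749460 g(27,-5)=4601610 g(27,-3)=4345965 g(27,-1)=2674440
t=28: g(28,-28)=1 g(28,-26)=27 g(28,-24)=350 g(28,-22)=2898 g(28,-20)=17199 g(28,-18)=77805 g(28,-16)=278460 g(28,-14)=807300 g(28,-12)=1924065 g(28,-10)=3798795 g(28,-8)=6216210 g(28,-6)=8351070 g(28,-4)=8947575 g(28,-2)=7020405 g(28,0)=2674440
t=29: g(29,-29)=1 g(29,-27)=28 g(29,-25)=377 g(29,-23)=3248 g(29,-21)=20097 g(29,-19)=95004 g(29,-17)=356265 g(29,-15)=1085760 g(29,-13)=2731365 g(29,-11)=5722860 g(29,-9)=10015005 g(29,-7)=14567280 g(29,-5)=17298645 g(29,-3)=15967980 g(29,-1)=9694845
t=30: g(30,-30)=1 g(30,-28)=29 g(30,-26)=405 g(30,-24)=3625 g(30,-22)=23345 g(30,-20)=115101 g(30,-18)=451269 g(30,-16)=1442025 g(30,-14)=3817125 g(30,-12)=8454225 g(30,-10)=15737865 g(30,-8)=24582285 g(30,-6)=31865925 g(30,-4)=33266625 g(30,-2)=25662825 g(30,0)=9694845
Paths never hitting 1: Σ_s g(30,s) = 155117520
Paths hitting 1: 2^30 - 155117520 = 918624304
P = 918624304/1073741824 = 57414019/67108864

Answer: 57414019/67108864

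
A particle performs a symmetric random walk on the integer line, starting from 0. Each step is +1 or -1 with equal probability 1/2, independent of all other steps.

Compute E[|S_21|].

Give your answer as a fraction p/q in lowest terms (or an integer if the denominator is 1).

Answer: 969969/262144

Derivation:
S_21 takes values m ≡ 1 (mod 2) with |m| ≤ 21; P(S_21=m) = C(21,(21+m)/2)/2^21.
Total paths: 2^21 = 2097152
Distribution: P(S=-21)=1/2097152, P(S=-19)=21/2097152, P(S=-17)=210/2097152, P(S=-15)=1330/2097152, P(S=-13)=5985/2097152, P(S=-11)=20349/2097152, P(S=-9)=54264/2097152, P(S=-7)=116280/2097152, P(S=-5)=203490/2097152, P(S=-3)=293930/2097152, P(S=-1)=352716/2097152, P(S=1)=352716/2097152, P(S=3)=293930/2097152, P(S=5)=203490/2097152, P(S=7)=116280/2097152, P(S=9)=54264/2097152, P(S=11)=20349/2097152, P(S=13)=5985/2097152, P(S=15)=1330/2097152, P(S=17)=210/2097152, P(S=19)=21/2097152, P(S=21)=1/2097152
E[|S_21|] = Σ_m |m|·P(S_21=m) = 7759752/2097152 = 969969/262144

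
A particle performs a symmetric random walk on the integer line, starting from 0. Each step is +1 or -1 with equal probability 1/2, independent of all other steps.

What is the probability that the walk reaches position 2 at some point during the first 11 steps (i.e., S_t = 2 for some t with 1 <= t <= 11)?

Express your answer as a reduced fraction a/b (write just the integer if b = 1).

Answer: 281/512

Derivation:
Count via complement. Let g(t,s) = #length-t paths at position s with S_1..S_t all ≠ 2.
g(t,s) = g(t-1,s-1) + g(t-1,s+1) for s ≠ 2; g(t,2) = 0.
t=0: g(0,0)=1
t=1: g(1,-1)=1 g(1,1)=1
t=2: g(2,-2)=1 g(2,0)=2
t=3: g(3,-3)=1 g(3,-1)=3 g(3,1)=2
t=4: g(4,-4)=1 g(4,-2)=4 g(4,0)=5
t=5: g(5,-5)=1 g(5,-3)=5 g(5,-1)=9 g(5,1)=5
t=6: g(6,-6)=1 g(6,-4)=6 g(6,-2)=14 g(6,0)=14
t=7: g(7,-7)=1 g(7,-5)=7 g(7,-3)=20 g(7,-1)=28 g(7,1)=14
t=8: g(8,-8)=1 g(8,-6)=8 g(8,-4)=27 g(8,-2)=48 g(8,0)=42
t=9: g(9,-9)=1 g(9,-7)=9 g(9,-5)=35 g(9,-3)=75 g(9,-1)=90 g(9,1)=42
t=10: g(10,-10)=1 g(10,-8)=10 g(10,-6)=44 g(10,-4)=110 g(10,-2)=165 g(10,0)=132
t=11: g(11,-11)=1 g(11,-9)=11 g(11,-7)=54 g(11,-5)=154 g(11,-3)=275 g(11,-1)=297 g(11,1)=132
Paths never hitting 2: Σ_s g(11,s) = 924
Paths hitting 2: 2^11 - 924 = 1124
P = 1124/2048 = 281/512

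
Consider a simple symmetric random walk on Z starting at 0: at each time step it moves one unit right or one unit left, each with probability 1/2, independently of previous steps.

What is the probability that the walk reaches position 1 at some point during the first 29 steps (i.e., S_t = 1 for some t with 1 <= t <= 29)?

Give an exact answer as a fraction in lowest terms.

Count via complement. Let g(t,s) = #length-t paths at position s with S_1..S_t all ≠ 1.
g(t,s) = g(t-1,s-1) + g(t-1,s+1) for s ≠ 1; g(t,1) = 0.
t=0: g(0,0)=1
t=1: g(1,-1)=1
t=2: g(2,-2)=1 g(2,0)=1
t=3: g(3,-3)=1 g(3,-1)=2
t=4: g(4,-4)=1 g(4,-2)=3 g(4,0)=2
t=5: g(5,-5)=1 g(5,-3)=4 g(5,-1)=5
t=6: g(6,-6)=1 g(6,-4)=5 g(6,-2)=9 g(6,0)=5
t=7: g(7,-7)=1 g(7,-5)=6 g(7,-3)=14 g(7,-1)=14
t=8: g(8,-8)=1 g(8,-6)=7 g(8,-4)=20 g(8,-2)=28 g(8,0)=14
t=9: g(9,-9)=1 g(9,-7)=8 g(9,-5)=27 g(9,-3)=48 g(9,-1)=42
t=10: g(10,-10)=1 g(10,-8)=9 g(10,-6)=35 g(10,-4)=75 g(10,-2)=90 g(10,0)=42
t=11: g(11,-11)=1 g(11,-9)=10 g(11,-7)=44 g(11,-5)=110 g(11,-3)=165 g(11,-1)=132
t=12: g(12,-12)=1 g(12,-10)=11 g(12,-8)=54 g(12,-6)=154 g(12,-4)=275 g(12,-2)=297 g(12,0)=132
t=13: g(13,-13)=1 g(13,-11)=12 g(13,-9)=65 g(13,-7)=208 g(13,-5)=429 g(13,-3)=572 g(13,-1)=429
t=14: g(14,-14)=1 g(14,-12)=13 g(14,-10)=77 g(14,-8)=273 g(14,-6)=637 g(14,-4)=1001 g(14,-2)=1001 g(14,0)=429
t=15: g(15,-15)=1 g(15,-13)=14 g(15,-11)=90 g(15,-9)=350 g(15,-7)=910 g(15,-5)=1638 g(15,-3)=2002 g(15,-1)=1430
t=16: g(16,-16)=1 g(16,-14)=15 g(16,-12)=104 g(16,-10)=440 g(16,-8)=1260 g(16,-6)=2548 g(16,-4)=3640 g(16,-2)=3432 g(16,0)=1430
t=17: g(17,-17)=1 g(17,-15)=16 g(17,-13)=119 g(17,-11)=544 g(17,-9)=1700 g(17,-7)=3808 g(17,-5)=6188 g(17,-3)=7072 g(17,-1)=4862
t=18: g(18,-18)=1 g(18,-16)=17 g(18,-14)=135 g(18,-12)=663 g(18,-10)=2244 g(18,-8)=5508 g(18,-6)=9996 g(18,-4)=13260 g(18,-2)=11934 g(18,0)=4862
t=19: g(19,-19)=1 g(19,-17)=18 g(19,-15)=152 g(19,-13)=798 g(19,-11)=2907 g(19,-9)=7752 g(19,-7)=15504 g(19,-5)=23256 g(19,-3)=25194 g(19,-1)=16796
t=20: g(20,-20)=1 g(20,-18)=19 g(20,-16)=170 g(20,-14)=950 g(20,-12)=3705 g(20,-10)=10659 g(20,-8)=23256 g(20,-6)=38760 g(20,-4)=48450 g(20,-2)=41990 g(20,0)=16796
t=21: g(21,-21)=1 g(21,-19)=20 g(21,-17)=189 g(21,-15)=1120 g(21,-13)=4655 g(21,-11)=14364 g(21,-9)=33915 g(21,-7)=62016 g(21,-5)=87210 g(21,-3)=90440 g(21,-1)=58786
t=22: g(22,-22)=1 g(22,-20)=21 g(22,-18)=209 g(22,-16)=1309 g(22,-14)=5775 g(22,-12)=19019 g(22,-10)=48279 g(22,-8)=95931 g(22,-6)=149226 g(22,-4)=177650 g(22,-2)=149226 g(22,0)=58786
t=23: g(23,-23)=1 g(23,-21)=22 g(23,-19)=230 g(23,-17)=1518 g(23,-15)=7084 g(23,-13)=24794 g(23,-11)=67298 g(23,-9)=144210 g(23,-7)=245157 g(23,-5)=326876 g(23,-3)=326876 g(23,-1)=208012
t=24: g(24,-24)=1 g(24,-22)=23 g(24,-20)=252 g(24,-18)=1748 g(24,-16)=8602 g(24,-14)=31878 g(24,-12)=92092 g(24,-10)=211508 g(24,-8)=389367 g(24,-6)=572033 g(24,-4)=653752 g(24,-2)=534888 g(24,0)=208012
t=25: g(25,-25)=1 g(25,-23)=24 g(25,-21)=275 g(25,-19)=2000 g(25,-17)=10350 g(25,-15)=40480 g(25,-13)=123970 g(25,-11)=303600 g(25,-9)=600875 g(25,-7)=961400 g(25,-5)=1225785 g(25,-3)=1188640 g(25,-1)=742900
t=26: g(26,-26)=1 g(26,-24)=25 g(26,-22)=299 g(26,-20)=2275 g(26,-18)=12350 g(26,-16)=50830 g(26,-14)=164450 g(26,-12)=427570 g(26,-10)=904475 g(26,-8)=1562275 g(26,-6)=2187185 g(26,-4)=2414425 g(26,-2)=1931540 g(26,0)=742900
t=27: g(27,-27)=1 g(27,-25)=26 g(27,-23)=324 g(27,-21)=2574 g(27,-19)=14625 g(27,-17)=63180 g(27,-15)=215280 g(27,-13)=592020 g(27,-11)=1332045 g(27,-9)=2466750 g(27,-7)=3749460 g(27,-5)=4601610 g(27,-3)=4345965 g(27,-1)=2674440
t=28: g(28,-28)=1 g(28,-26)=27 g(28,-24)=350 g(28,-22)=2898 g(28,-20)=17199 g(28,-18)=77805 g(28,-16)=278460 g(28,-14)=807300 g(28,-12)=1924065 g(28,-10)=3798795 g(28,-8)=6216210 g(28,-6)=8351070 g(28,-4)=8947575 g(28,-2)=7020405 g(28,0)=2674440
t=29: g(29,-29)=1 g(29,-27)=28 g(29,-25)=377 g(29,-23)=3248 g(29,-21)=20097 g(29,-19)=95004 g(29,-17)=356265 g(29,-15)=1085760 g(29,-13)=2731365 g(29,-11)=5722860 g(29,-9)=10015005 g(29,-7)=14567280 g(29,-5)=17298645 g(29,-3)=15967980 g(29,-1)=9694845
Paths never hitting 1: Σ_s g(29,s) = 77558760
Paths hitting 1: 2^29 - 77558760 = 459312152
P = 459312152/536870912 = 57414019/67108864

Answer: 57414019/67108864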